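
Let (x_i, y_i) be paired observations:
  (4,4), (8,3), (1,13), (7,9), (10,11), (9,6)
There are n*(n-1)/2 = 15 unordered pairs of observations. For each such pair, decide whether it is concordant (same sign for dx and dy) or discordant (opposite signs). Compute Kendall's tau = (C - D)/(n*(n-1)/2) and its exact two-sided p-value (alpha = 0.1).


Step 1: Enumerate the 15 unordered pairs (i,j) with i<j and classify each by sign(x_j-x_i) * sign(y_j-y_i).
  (1,2):dx=+4,dy=-1->D; (1,3):dx=-3,dy=+9->D; (1,4):dx=+3,dy=+5->C; (1,5):dx=+6,dy=+7->C
  (1,6):dx=+5,dy=+2->C; (2,3):dx=-7,dy=+10->D; (2,4):dx=-1,dy=+6->D; (2,5):dx=+2,dy=+8->C
  (2,6):dx=+1,dy=+3->C; (3,4):dx=+6,dy=-4->D; (3,5):dx=+9,dy=-2->D; (3,6):dx=+8,dy=-7->D
  (4,5):dx=+3,dy=+2->C; (4,6):dx=+2,dy=-3->D; (5,6):dx=-1,dy=-5->C
Step 2: C = 7, D = 8, total pairs = 15.
Step 3: tau = (C - D)/(n(n-1)/2) = (7 - 8)/15 = -0.066667.
Step 4: Exact two-sided p-value (enumerate n! = 720 permutations of y under H0): p = 1.000000.
Step 5: alpha = 0.1. fail to reject H0.

tau_b = -0.0667 (C=7, D=8), p = 1.000000, fail to reject H0.


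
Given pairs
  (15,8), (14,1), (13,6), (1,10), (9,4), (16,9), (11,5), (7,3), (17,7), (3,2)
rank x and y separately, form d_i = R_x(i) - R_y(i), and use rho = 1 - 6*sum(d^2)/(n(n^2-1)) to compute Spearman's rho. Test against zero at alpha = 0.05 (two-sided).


Step 1: Rank x and y separately (midranks; no ties here).
rank(x): 15->8, 14->7, 13->6, 1->1, 9->4, 16->9, 11->5, 7->3, 17->10, 3->2
rank(y): 8->8, 1->1, 6->6, 10->10, 4->4, 9->9, 5->5, 3->3, 7->7, 2->2
Step 2: d_i = R_x(i) - R_y(i); compute d_i^2.
  (8-8)^2=0, (7-1)^2=36, (6-6)^2=0, (1-10)^2=81, (4-4)^2=0, (9-9)^2=0, (5-5)^2=0, (3-3)^2=0, (10-7)^2=9, (2-2)^2=0
sum(d^2) = 126.
Step 3: rho = 1 - 6*126 / (10*(10^2 - 1)) = 1 - 756/990 = 0.236364.
Step 4: Under H0, t = rho * sqrt((n-2)/(1-rho^2)) = 0.6880 ~ t(8).
Step 5: Two-sided p-value from the t-distribution with 8 df = 0.510885.
Step 6: alpha = 0.05. fail to reject H0.

rho = 0.2364, p = 0.510885, fail to reject H0 at alpha = 0.05.


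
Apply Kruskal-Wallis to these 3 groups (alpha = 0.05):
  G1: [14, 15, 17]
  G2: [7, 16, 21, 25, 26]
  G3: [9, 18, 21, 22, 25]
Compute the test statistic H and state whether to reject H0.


Step 1: Combine all N = 13 observations and assign midranks.
sorted (value, group, rank): (7,G2,1), (9,G3,2), (14,G1,3), (15,G1,4), (16,G2,5), (17,G1,6), (18,G3,7), (21,G2,8.5), (21,G3,8.5), (22,G3,10), (25,G2,11.5), (25,G3,11.5), (26,G2,13)
Step 2: Sum ranks within each group.
R_1 = 13 (n_1 = 3)
R_2 = 39 (n_2 = 5)
R_3 = 39 (n_3 = 5)
Step 3: H = 12/(N(N+1)) * sum(R_i^2/n_i) - 3(N+1)
     = 12/(13*14) * (13^2/3 + 39^2/5 + 39^2/5) - 3*14
     = 0.065934 * 664.733 - 42
     = 1.828571.
Step 4: Ties present; correction factor C = 1 - 12/(13^3 - 13) = 0.994505. Corrected H = 1.828571 / 0.994505 = 1.838674.
Step 5: Under H0, H ~ chi^2(2); p-value = 0.398783.
Step 6: alpha = 0.05. fail to reject H0.

H = 1.8387, df = 2, p = 0.398783, fail to reject H0.


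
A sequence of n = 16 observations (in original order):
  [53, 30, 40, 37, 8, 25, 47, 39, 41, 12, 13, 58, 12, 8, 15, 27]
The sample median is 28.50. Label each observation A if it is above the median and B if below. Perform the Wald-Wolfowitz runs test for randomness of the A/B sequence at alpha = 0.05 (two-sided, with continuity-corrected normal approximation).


Step 1: Compute median = 28.50; label A = above, B = below.
Labels in order: AAAABBAAABBABBBB  (n_A = 8, n_B = 8)
Step 2: Count runs R = 6.
Step 3: Under H0 (random ordering), E[R] = 2*n_A*n_B/(n_A+n_B) + 1 = 2*8*8/16 + 1 = 9.0000.
        Var[R] = 2*n_A*n_B*(2*n_A*n_B - n_A - n_B) / ((n_A+n_B)^2 * (n_A+n_B-1)) = 14336/3840 = 3.7333.
        SD[R] = 1.9322.
Step 4: Continuity-corrected z = (R + 0.5 - E[R]) / SD[R] = (6 + 0.5 - 9.0000) / 1.9322 = -1.2939.
Step 5: Two-sided p-value via normal approximation = 2*(1 - Phi(|z|)) = 0.195709.
Step 6: alpha = 0.05. fail to reject H0.

R = 6, z = -1.2939, p = 0.195709, fail to reject H0.


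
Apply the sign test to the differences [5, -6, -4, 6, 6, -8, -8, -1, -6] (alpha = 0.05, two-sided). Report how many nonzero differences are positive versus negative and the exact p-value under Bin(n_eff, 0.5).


Step 1: Discard zero differences. Original n = 9; n_eff = number of nonzero differences = 9.
Nonzero differences (with sign): +5, -6, -4, +6, +6, -8, -8, -1, -6
Step 2: Count signs: positive = 3, negative = 6.
Step 3: Under H0: P(positive) = 0.5, so the number of positives S ~ Bin(9, 0.5).
Step 4: Two-sided exact p-value = sum of Bin(9,0.5) probabilities at or below the observed probability = 0.507812.
Step 5: alpha = 0.05. fail to reject H0.

n_eff = 9, pos = 3, neg = 6, p = 0.507812, fail to reject H0.


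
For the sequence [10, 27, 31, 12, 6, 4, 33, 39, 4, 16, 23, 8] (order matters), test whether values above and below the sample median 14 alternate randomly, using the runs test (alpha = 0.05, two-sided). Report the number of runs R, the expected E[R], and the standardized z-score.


Step 1: Compute median = 14; label A = above, B = below.
Labels in order: BAABBBAABAAB  (n_A = 6, n_B = 6)
Step 2: Count runs R = 7.
Step 3: Under H0 (random ordering), E[R] = 2*n_A*n_B/(n_A+n_B) + 1 = 2*6*6/12 + 1 = 7.0000.
        Var[R] = 2*n_A*n_B*(2*n_A*n_B - n_A - n_B) / ((n_A+n_B)^2 * (n_A+n_B-1)) = 4320/1584 = 2.7273.
        SD[R] = 1.6514.
Step 4: R = E[R], so z = 0 with no continuity correction.
Step 5: Two-sided p-value via normal approximation = 2*(1 - Phi(|z|)) = 1.000000.
Step 6: alpha = 0.05. fail to reject H0.

R = 7, z = 0.0000, p = 1.000000, fail to reject H0.


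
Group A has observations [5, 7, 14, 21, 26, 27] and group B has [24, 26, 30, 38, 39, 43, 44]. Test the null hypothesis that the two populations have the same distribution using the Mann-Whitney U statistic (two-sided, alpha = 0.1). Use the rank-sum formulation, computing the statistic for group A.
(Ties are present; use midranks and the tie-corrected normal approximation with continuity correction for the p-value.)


Step 1: Combine and sort all 13 observations; assign midranks.
sorted (value, group): (5,X), (7,X), (14,X), (21,X), (24,Y), (26,X), (26,Y), (27,X), (30,Y), (38,Y), (39,Y), (43,Y), (44,Y)
ranks: 5->1, 7->2, 14->3, 21->4, 24->5, 26->6.5, 26->6.5, 27->8, 30->9, 38->10, 39->11, 43->12, 44->13
Step 2: Rank sum for X: R1 = 1 + 2 + 3 + 4 + 6.5 + 8 = 24.5.
Step 3: U_X = R1 - n1(n1+1)/2 = 24.5 - 6*7/2 = 24.5 - 21 = 3.5.
       U_Y = n1*n2 - U_X = 42 - 3.5 = 38.5.
Step 4: Ties are present, so use the tie-corrected normal approximation (with continuity correction) for the p-value.
Step 5: p-value = 0.015019; compare to alpha = 0.1. reject H0.

U_X = 3.5, p = 0.015019, reject H0 at alpha = 0.1.


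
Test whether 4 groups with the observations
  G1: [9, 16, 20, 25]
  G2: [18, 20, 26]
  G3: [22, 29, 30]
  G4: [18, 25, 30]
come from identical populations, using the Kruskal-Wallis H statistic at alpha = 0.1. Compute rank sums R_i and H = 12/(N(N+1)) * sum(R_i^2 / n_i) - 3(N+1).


Step 1: Combine all N = 13 observations and assign midranks.
sorted (value, group, rank): (9,G1,1), (16,G1,2), (18,G2,3.5), (18,G4,3.5), (20,G1,5.5), (20,G2,5.5), (22,G3,7), (25,G1,8.5), (25,G4,8.5), (26,G2,10), (29,G3,11), (30,G3,12.5), (30,G4,12.5)
Step 2: Sum ranks within each group.
R_1 = 17 (n_1 = 4)
R_2 = 19 (n_2 = 3)
R_3 = 30.5 (n_3 = 3)
R_4 = 24.5 (n_4 = 3)
Step 3: H = 12/(N(N+1)) * sum(R_i^2/n_i) - 3(N+1)
     = 12/(13*14) * (17^2/4 + 19^2/3 + 30.5^2/3 + 24.5^2/3) - 3*14
     = 0.065934 * 702.75 - 42
     = 4.335165.
Step 4: Ties present; correction factor C = 1 - 24/(13^3 - 13) = 0.989011. Corrected H = 4.335165 / 0.989011 = 4.383333.
Step 5: Under H0, H ~ chi^2(3); p-value = 0.222936.
Step 6: alpha = 0.1. fail to reject H0.

H = 4.3833, df = 3, p = 0.222936, fail to reject H0.


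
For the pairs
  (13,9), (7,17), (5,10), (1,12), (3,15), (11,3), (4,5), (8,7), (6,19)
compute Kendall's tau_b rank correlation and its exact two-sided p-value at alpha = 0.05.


Step 1: Enumerate the 36 unordered pairs (i,j) with i<j and classify each by sign(x_j-x_i) * sign(y_j-y_i).
  (1,2):dx=-6,dy=+8->D; (1,3):dx=-8,dy=+1->D; (1,4):dx=-12,dy=+3->D; (1,5):dx=-10,dy=+6->D
  (1,6):dx=-2,dy=-6->C; (1,7):dx=-9,dy=-4->C; (1,8):dx=-5,dy=-2->C; (1,9):dx=-7,dy=+10->D
  (2,3):dx=-2,dy=-7->C; (2,4):dx=-6,dy=-5->C; (2,5):dx=-4,dy=-2->C; (2,6):dx=+4,dy=-14->D
  (2,7):dx=-3,dy=-12->C; (2,8):dx=+1,dy=-10->D; (2,9):dx=-1,dy=+2->D; (3,4):dx=-4,dy=+2->D
  (3,5):dx=-2,dy=+5->D; (3,6):dx=+6,dy=-7->D; (3,7):dx=-1,dy=-5->C; (3,8):dx=+3,dy=-3->D
  (3,9):dx=+1,dy=+9->C; (4,5):dx=+2,dy=+3->C; (4,6):dx=+10,dy=-9->D; (4,7):dx=+3,dy=-7->D
  (4,8):dx=+7,dy=-5->D; (4,9):dx=+5,dy=+7->C; (5,6):dx=+8,dy=-12->D; (5,7):dx=+1,dy=-10->D
  (5,8):dx=+5,dy=-8->D; (5,9):dx=+3,dy=+4->C; (6,7):dx=-7,dy=+2->D; (6,8):dx=-3,dy=+4->D
  (6,9):dx=-5,dy=+16->D; (7,8):dx=+4,dy=+2->C; (7,9):dx=+2,dy=+14->C; (8,9):dx=-2,dy=+12->D
Step 2: C = 14, D = 22, total pairs = 36.
Step 3: tau = (C - D)/(n(n-1)/2) = (14 - 22)/36 = -0.222222.
Step 4: Exact two-sided p-value (enumerate n! = 362880 permutations of y under H0): p = 0.476709.
Step 5: alpha = 0.05. fail to reject H0.

tau_b = -0.2222 (C=14, D=22), p = 0.476709, fail to reject H0.


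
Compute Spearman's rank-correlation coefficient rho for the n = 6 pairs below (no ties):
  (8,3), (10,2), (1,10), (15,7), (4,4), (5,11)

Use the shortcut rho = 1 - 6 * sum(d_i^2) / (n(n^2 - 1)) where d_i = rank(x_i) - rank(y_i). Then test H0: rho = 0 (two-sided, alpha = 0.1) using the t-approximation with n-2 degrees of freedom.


Step 1: Rank x and y separately (midranks; no ties here).
rank(x): 8->4, 10->5, 1->1, 15->6, 4->2, 5->3
rank(y): 3->2, 2->1, 10->5, 7->4, 4->3, 11->6
Step 2: d_i = R_x(i) - R_y(i); compute d_i^2.
  (4-2)^2=4, (5-1)^2=16, (1-5)^2=16, (6-4)^2=4, (2-3)^2=1, (3-6)^2=9
sum(d^2) = 50.
Step 3: rho = 1 - 6*50 / (6*(6^2 - 1)) = 1 - 300/210 = -0.428571.
Step 4: Under H0, t = rho * sqrt((n-2)/(1-rho^2)) = -0.9487 ~ t(4).
Step 5: Two-sided p-value from the t-distribution with 4 df = 0.396501.
Step 6: alpha = 0.1. fail to reject H0.

rho = -0.4286, p = 0.396501, fail to reject H0 at alpha = 0.1.


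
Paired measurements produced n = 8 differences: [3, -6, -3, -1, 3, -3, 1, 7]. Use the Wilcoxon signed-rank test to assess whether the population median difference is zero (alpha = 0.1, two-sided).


Step 1: Drop any zero differences (none here) and take |d_i|.
|d| = [3, 6, 3, 1, 3, 3, 1, 7]
Step 2: Midrank |d_i| (ties get averaged ranks).
ranks: |3|->4.5, |6|->7, |3|->4.5, |1|->1.5, |3|->4.5, |3|->4.5, |1|->1.5, |7|->8
Step 3: Attach original signs; sum ranks with positive sign and with negative sign.
W+ = 4.5 + 4.5 + 1.5 + 8 = 18.5
W- = 7 + 4.5 + 1.5 + 4.5 = 17.5
(Check: W+ + W- = 36 should equal n(n+1)/2 = 36.)
Step 4: Test statistic W = min(W+, W-) = 17.5.
Step 5: Ties in |d|, so use the tie-corrected normal approximation.
        E[W] = n(n+1)/4 = 8*9/4 = 18.
        Tie groups: |d|=1 (t=2), |d|=3 (t=4); sum(t^3 - t) = 66.
        Var[W] = n(n+1)(2n+1)/24 - sum(t^3-t)/48 = 1224/24 - 66/48 = 49.625.
        z = (W - E[W]) / sqrt(Var[W]) = (17.5 - 18) / 7.0445 = -0.0710.
        Two-sided p = 2*Phi(z) = 0.943416.
Step 6: alpha = 0.1. fail to reject H0.

W+ = 18.5, W- = 17.5, W = min = 17.5, p = 0.943416, fail to reject H0.


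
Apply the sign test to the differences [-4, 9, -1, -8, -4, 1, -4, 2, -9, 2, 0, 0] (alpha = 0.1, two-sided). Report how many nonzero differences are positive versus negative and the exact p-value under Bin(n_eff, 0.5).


Step 1: Discard zero differences. Original n = 12; n_eff = number of nonzero differences = 10.
Nonzero differences (with sign): -4, +9, -1, -8, -4, +1, -4, +2, -9, +2
Step 2: Count signs: positive = 4, negative = 6.
Step 3: Under H0: P(positive) = 0.5, so the number of positives S ~ Bin(10, 0.5).
Step 4: Two-sided exact p-value = sum of Bin(10,0.5) probabilities at or below the observed probability = 0.753906.
Step 5: alpha = 0.1. fail to reject H0.

n_eff = 10, pos = 4, neg = 6, p = 0.753906, fail to reject H0.


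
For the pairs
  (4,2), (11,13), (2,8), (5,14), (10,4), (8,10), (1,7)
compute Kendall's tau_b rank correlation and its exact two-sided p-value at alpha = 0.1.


Step 1: Enumerate the 21 unordered pairs (i,j) with i<j and classify each by sign(x_j-x_i) * sign(y_j-y_i).
  (1,2):dx=+7,dy=+11->C; (1,3):dx=-2,dy=+6->D; (1,4):dx=+1,dy=+12->C; (1,5):dx=+6,dy=+2->C
  (1,6):dx=+4,dy=+8->C; (1,7):dx=-3,dy=+5->D; (2,3):dx=-9,dy=-5->C; (2,4):dx=-6,dy=+1->D
  (2,5):dx=-1,dy=-9->C; (2,6):dx=-3,dy=-3->C; (2,7):dx=-10,dy=-6->C; (3,4):dx=+3,dy=+6->C
  (3,5):dx=+8,dy=-4->D; (3,6):dx=+6,dy=+2->C; (3,7):dx=-1,dy=-1->C; (4,5):dx=+5,dy=-10->D
  (4,6):dx=+3,dy=-4->D; (4,7):dx=-4,dy=-7->C; (5,6):dx=-2,dy=+6->D; (5,7):dx=-9,dy=+3->D
  (6,7):dx=-7,dy=-3->C
Step 2: C = 13, D = 8, total pairs = 21.
Step 3: tau = (C - D)/(n(n-1)/2) = (13 - 8)/21 = 0.238095.
Step 4: Exact two-sided p-value (enumerate n! = 5040 permutations of y under H0): p = 0.561905.
Step 5: alpha = 0.1. fail to reject H0.

tau_b = 0.2381 (C=13, D=8), p = 0.561905, fail to reject H0.


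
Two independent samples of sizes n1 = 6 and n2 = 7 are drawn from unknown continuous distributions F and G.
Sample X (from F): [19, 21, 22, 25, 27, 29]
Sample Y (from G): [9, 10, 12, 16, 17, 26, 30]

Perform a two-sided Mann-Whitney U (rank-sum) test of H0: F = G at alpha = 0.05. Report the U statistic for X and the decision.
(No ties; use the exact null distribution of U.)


Step 1: Combine and sort all 13 observations; assign midranks.
sorted (value, group): (9,Y), (10,Y), (12,Y), (16,Y), (17,Y), (19,X), (21,X), (22,X), (25,X), (26,Y), (27,X), (29,X), (30,Y)
ranks: 9->1, 10->2, 12->3, 16->4, 17->5, 19->6, 21->7, 22->8, 25->9, 26->10, 27->11, 29->12, 30->13
Step 2: Rank sum for X: R1 = 6 + 7 + 8 + 9 + 11 + 12 = 53.
Step 3: U_X = R1 - n1(n1+1)/2 = 53 - 6*7/2 = 53 - 21 = 32.
       U_Y = n1*n2 - U_X = 42 - 32 = 10.
Step 4: No ties, so the exact null distribution of U (based on enumerating the C(13,6) = 1716 equally likely rank assignments) gives the two-sided p-value.
Step 5: p-value = 0.137529; compare to alpha = 0.05. fail to reject H0.

U_X = 32, p = 0.137529, fail to reject H0 at alpha = 0.05.


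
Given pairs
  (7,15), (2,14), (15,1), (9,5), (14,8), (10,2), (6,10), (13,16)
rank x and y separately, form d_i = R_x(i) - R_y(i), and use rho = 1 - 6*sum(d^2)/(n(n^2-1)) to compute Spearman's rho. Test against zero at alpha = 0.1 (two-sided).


Step 1: Rank x and y separately (midranks; no ties here).
rank(x): 7->3, 2->1, 15->8, 9->4, 14->7, 10->5, 6->2, 13->6
rank(y): 15->7, 14->6, 1->1, 5->3, 8->4, 2->2, 10->5, 16->8
Step 2: d_i = R_x(i) - R_y(i); compute d_i^2.
  (3-7)^2=16, (1-6)^2=25, (8-1)^2=49, (4-3)^2=1, (7-4)^2=9, (5-2)^2=9, (2-5)^2=9, (6-8)^2=4
sum(d^2) = 122.
Step 3: rho = 1 - 6*122 / (8*(8^2 - 1)) = 1 - 732/504 = -0.452381.
Step 4: Under H0, t = rho * sqrt((n-2)/(1-rho^2)) = -1.2425 ~ t(6).
Step 5: Two-sided p-value from the t-distribution with 6 df = 0.260405.
Step 6: alpha = 0.1. fail to reject H0.

rho = -0.4524, p = 0.260405, fail to reject H0 at alpha = 0.1.


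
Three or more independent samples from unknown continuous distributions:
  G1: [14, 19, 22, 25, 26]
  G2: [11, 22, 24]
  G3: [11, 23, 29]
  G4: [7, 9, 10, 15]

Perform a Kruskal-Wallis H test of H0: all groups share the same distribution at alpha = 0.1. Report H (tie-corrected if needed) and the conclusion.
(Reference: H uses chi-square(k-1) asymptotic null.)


Step 1: Combine all N = 15 observations and assign midranks.
sorted (value, group, rank): (7,G4,1), (9,G4,2), (10,G4,3), (11,G2,4.5), (11,G3,4.5), (14,G1,6), (15,G4,7), (19,G1,8), (22,G1,9.5), (22,G2,9.5), (23,G3,11), (24,G2,12), (25,G1,13), (26,G1,14), (29,G3,15)
Step 2: Sum ranks within each group.
R_1 = 50.5 (n_1 = 5)
R_2 = 26 (n_2 = 3)
R_3 = 30.5 (n_3 = 3)
R_4 = 13 (n_4 = 4)
Step 3: H = 12/(N(N+1)) * sum(R_i^2/n_i) - 3(N+1)
     = 12/(15*16) * (50.5^2/5 + 26^2/3 + 30.5^2/3 + 13^2/4) - 3*16
     = 0.050000 * 1087.72 - 48
     = 6.385833.
Step 4: Ties present; correction factor C = 1 - 12/(15^3 - 15) = 0.996429. Corrected H = 6.385833 / 0.996429 = 6.408722.
Step 5: Under H0, H ~ chi^2(3); p-value = 0.093333.
Step 6: alpha = 0.1. reject H0.

H = 6.4087, df = 3, p = 0.093333, reject H0.


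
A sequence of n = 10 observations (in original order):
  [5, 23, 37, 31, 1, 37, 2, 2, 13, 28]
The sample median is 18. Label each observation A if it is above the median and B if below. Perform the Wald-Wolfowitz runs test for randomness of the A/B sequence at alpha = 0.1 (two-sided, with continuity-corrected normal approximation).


Step 1: Compute median = 18; label A = above, B = below.
Labels in order: BAAABABBBA  (n_A = 5, n_B = 5)
Step 2: Count runs R = 6.
Step 3: Under H0 (random ordering), E[R] = 2*n_A*n_B/(n_A+n_B) + 1 = 2*5*5/10 + 1 = 6.0000.
        Var[R] = 2*n_A*n_B*(2*n_A*n_B - n_A - n_B) / ((n_A+n_B)^2 * (n_A+n_B-1)) = 2000/900 = 2.2222.
        SD[R] = 1.4907.
Step 4: R = E[R], so z = 0 with no continuity correction.
Step 5: Two-sided p-value via normal approximation = 2*(1 - Phi(|z|)) = 1.000000.
Step 6: alpha = 0.1. fail to reject H0.

R = 6, z = 0.0000, p = 1.000000, fail to reject H0.


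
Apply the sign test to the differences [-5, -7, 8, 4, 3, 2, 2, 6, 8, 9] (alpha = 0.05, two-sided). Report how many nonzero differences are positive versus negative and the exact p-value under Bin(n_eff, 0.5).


Step 1: Discard zero differences. Original n = 10; n_eff = number of nonzero differences = 10.
Nonzero differences (with sign): -5, -7, +8, +4, +3, +2, +2, +6, +8, +9
Step 2: Count signs: positive = 8, negative = 2.
Step 3: Under H0: P(positive) = 0.5, so the number of positives S ~ Bin(10, 0.5).
Step 4: Two-sided exact p-value = sum of Bin(10,0.5) probabilities at or below the observed probability = 0.109375.
Step 5: alpha = 0.05. fail to reject H0.

n_eff = 10, pos = 8, neg = 2, p = 0.109375, fail to reject H0.


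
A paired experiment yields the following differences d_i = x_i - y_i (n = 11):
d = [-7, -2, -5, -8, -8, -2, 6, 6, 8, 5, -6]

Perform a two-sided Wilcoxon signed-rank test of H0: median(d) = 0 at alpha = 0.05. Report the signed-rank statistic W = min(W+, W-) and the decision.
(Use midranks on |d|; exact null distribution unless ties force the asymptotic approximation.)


Step 1: Drop any zero differences (none here) and take |d_i|.
|d| = [7, 2, 5, 8, 8, 2, 6, 6, 8, 5, 6]
Step 2: Midrank |d_i| (ties get averaged ranks).
ranks: |7|->8, |2|->1.5, |5|->3.5, |8|->10, |8|->10, |2|->1.5, |6|->6, |6|->6, |8|->10, |5|->3.5, |6|->6
Step 3: Attach original signs; sum ranks with positive sign and with negative sign.
W+ = 6 + 6 + 10 + 3.5 = 25.5
W- = 8 + 1.5 + 3.5 + 10 + 10 + 1.5 + 6 = 40.5
(Check: W+ + W- = 66 should equal n(n+1)/2 = 66.)
Step 4: Test statistic W = min(W+, W-) = 25.5.
Step 5: Ties in |d|, so use the tie-corrected normal approximation.
        E[W] = n(n+1)/4 = 11*12/4 = 33.
        Tie groups: |d|=2 (t=2), |d|=5 (t=2), |d|=6 (t=3), |d|=8 (t=3); sum(t^3 - t) = 60.
        Var[W] = n(n+1)(2n+1)/24 - sum(t^3-t)/48 = 3036/24 - 60/48 = 125.25.
        z = (W - E[W]) / sqrt(Var[W]) = (25.5 - 33) / 11.1915 = -0.6702.
        Two-sided p = 2*Phi(z) = 0.502762.
Step 6: alpha = 0.05. fail to reject H0.

W+ = 25.5, W- = 40.5, W = min = 25.5, p = 0.502762, fail to reject H0.


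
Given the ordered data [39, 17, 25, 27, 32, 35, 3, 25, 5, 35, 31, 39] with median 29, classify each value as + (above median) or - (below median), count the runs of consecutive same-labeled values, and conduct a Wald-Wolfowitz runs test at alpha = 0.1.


Step 1: Compute median = 29; label A = above, B = below.
Labels in order: ABBBAABBBAAA  (n_A = 6, n_B = 6)
Step 2: Count runs R = 5.
Step 3: Under H0 (random ordering), E[R] = 2*n_A*n_B/(n_A+n_B) + 1 = 2*6*6/12 + 1 = 7.0000.
        Var[R] = 2*n_A*n_B*(2*n_A*n_B - n_A - n_B) / ((n_A+n_B)^2 * (n_A+n_B-1)) = 4320/1584 = 2.7273.
        SD[R] = 1.6514.
Step 4: Continuity-corrected z = (R + 0.5 - E[R]) / SD[R] = (5 + 0.5 - 7.0000) / 1.6514 = -0.9083.
Step 5: Two-sided p-value via normal approximation = 2*(1 - Phi(|z|)) = 0.363722.
Step 6: alpha = 0.1. fail to reject H0.

R = 5, z = -0.9083, p = 0.363722, fail to reject H0.


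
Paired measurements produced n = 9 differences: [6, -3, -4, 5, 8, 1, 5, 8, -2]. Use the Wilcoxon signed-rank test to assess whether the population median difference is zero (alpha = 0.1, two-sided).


Step 1: Drop any zero differences (none here) and take |d_i|.
|d| = [6, 3, 4, 5, 8, 1, 5, 8, 2]
Step 2: Midrank |d_i| (ties get averaged ranks).
ranks: |6|->7, |3|->3, |4|->4, |5|->5.5, |8|->8.5, |1|->1, |5|->5.5, |8|->8.5, |2|->2
Step 3: Attach original signs; sum ranks with positive sign and with negative sign.
W+ = 7 + 5.5 + 8.5 + 1 + 5.5 + 8.5 = 36
W- = 3 + 4 + 2 = 9
(Check: W+ + W- = 45 should equal n(n+1)/2 = 45.)
Step 4: Test statistic W = min(W+, W-) = 9.
Step 5: Ties in |d|, so use the tie-corrected normal approximation.
        E[W] = n(n+1)/4 = 9*10/4 = 22.5.
        Tie groups: |d|=5 (t=2), |d|=8 (t=2); sum(t^3 - t) = 12.
        Var[W] = n(n+1)(2n+1)/24 - sum(t^3-t)/48 = 1710/24 - 12/48 = 71.
        z = (W - E[W]) / sqrt(Var[W]) = (9 - 22.5) / 8.4261 = -1.6022.
        Two-sided p = 2*Phi(z) = 0.109121.
Step 6: alpha = 0.1. fail to reject H0.

W+ = 36, W- = 9, W = min = 9, p = 0.109121, fail to reject H0.


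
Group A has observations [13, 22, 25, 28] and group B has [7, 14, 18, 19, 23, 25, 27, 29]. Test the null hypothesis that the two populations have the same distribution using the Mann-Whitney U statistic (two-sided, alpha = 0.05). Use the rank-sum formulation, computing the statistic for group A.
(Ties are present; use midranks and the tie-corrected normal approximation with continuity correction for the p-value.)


Step 1: Combine and sort all 12 observations; assign midranks.
sorted (value, group): (7,Y), (13,X), (14,Y), (18,Y), (19,Y), (22,X), (23,Y), (25,X), (25,Y), (27,Y), (28,X), (29,Y)
ranks: 7->1, 13->2, 14->3, 18->4, 19->5, 22->6, 23->7, 25->8.5, 25->8.5, 27->10, 28->11, 29->12
Step 2: Rank sum for X: R1 = 2 + 6 + 8.5 + 11 = 27.5.
Step 3: U_X = R1 - n1(n1+1)/2 = 27.5 - 4*5/2 = 27.5 - 10 = 17.5.
       U_Y = n1*n2 - U_X = 32 - 17.5 = 14.5.
Step 4: Ties are present, so use the tie-corrected normal approximation (with continuity correction) for the p-value.
Step 5: p-value = 0.864901; compare to alpha = 0.05. fail to reject H0.

U_X = 17.5, p = 0.864901, fail to reject H0 at alpha = 0.05.


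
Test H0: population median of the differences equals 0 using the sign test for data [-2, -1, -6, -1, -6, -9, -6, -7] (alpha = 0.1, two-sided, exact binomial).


Step 1: Discard zero differences. Original n = 8; n_eff = number of nonzero differences = 8.
Nonzero differences (with sign): -2, -1, -6, -1, -6, -9, -6, -7
Step 2: Count signs: positive = 0, negative = 8.
Step 3: Under H0: P(positive) = 0.5, so the number of positives S ~ Bin(8, 0.5).
Step 4: Two-sided exact p-value = sum of Bin(8,0.5) probabilities at or below the observed probability = 0.007812.
Step 5: alpha = 0.1. reject H0.

n_eff = 8, pos = 0, neg = 8, p = 0.007812, reject H0.


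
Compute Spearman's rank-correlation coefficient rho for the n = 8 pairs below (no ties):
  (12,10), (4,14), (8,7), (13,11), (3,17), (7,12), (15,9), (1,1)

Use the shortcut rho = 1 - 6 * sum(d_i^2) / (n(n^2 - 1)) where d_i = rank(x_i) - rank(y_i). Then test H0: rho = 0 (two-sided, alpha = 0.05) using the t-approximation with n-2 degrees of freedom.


Step 1: Rank x and y separately (midranks; no ties here).
rank(x): 12->6, 4->3, 8->5, 13->7, 3->2, 7->4, 15->8, 1->1
rank(y): 10->4, 14->7, 7->2, 11->5, 17->8, 12->6, 9->3, 1->1
Step 2: d_i = R_x(i) - R_y(i); compute d_i^2.
  (6-4)^2=4, (3-7)^2=16, (5-2)^2=9, (7-5)^2=4, (2-8)^2=36, (4-6)^2=4, (8-3)^2=25, (1-1)^2=0
sum(d^2) = 98.
Step 3: rho = 1 - 6*98 / (8*(8^2 - 1)) = 1 - 588/504 = -0.166667.
Step 4: Under H0, t = rho * sqrt((n-2)/(1-rho^2)) = -0.4140 ~ t(6).
Step 5: Two-sided p-value from the t-distribution with 6 df = 0.693239.
Step 6: alpha = 0.05. fail to reject H0.

rho = -0.1667, p = 0.693239, fail to reject H0 at alpha = 0.05.


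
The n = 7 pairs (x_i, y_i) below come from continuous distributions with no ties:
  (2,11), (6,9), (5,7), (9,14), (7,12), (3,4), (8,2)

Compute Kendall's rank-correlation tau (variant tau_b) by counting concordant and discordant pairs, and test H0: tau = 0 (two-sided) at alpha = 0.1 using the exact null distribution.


Step 1: Enumerate the 21 unordered pairs (i,j) with i<j and classify each by sign(x_j-x_i) * sign(y_j-y_i).
  (1,2):dx=+4,dy=-2->D; (1,3):dx=+3,dy=-4->D; (1,4):dx=+7,dy=+3->C; (1,5):dx=+5,dy=+1->C
  (1,6):dx=+1,dy=-7->D; (1,7):dx=+6,dy=-9->D; (2,3):dx=-1,dy=-2->C; (2,4):dx=+3,dy=+5->C
  (2,5):dx=+1,dy=+3->C; (2,6):dx=-3,dy=-5->C; (2,7):dx=+2,dy=-7->D; (3,4):dx=+4,dy=+7->C
  (3,5):dx=+2,dy=+5->C; (3,6):dx=-2,dy=-3->C; (3,7):dx=+3,dy=-5->D; (4,5):dx=-2,dy=-2->C
  (4,6):dx=-6,dy=-10->C; (4,7):dx=-1,dy=-12->C; (5,6):dx=-4,dy=-8->C; (5,7):dx=+1,dy=-10->D
  (6,7):dx=+5,dy=-2->D
Step 2: C = 13, D = 8, total pairs = 21.
Step 3: tau = (C - D)/(n(n-1)/2) = (13 - 8)/21 = 0.238095.
Step 4: Exact two-sided p-value (enumerate n! = 5040 permutations of y under H0): p = 0.561905.
Step 5: alpha = 0.1. fail to reject H0.

tau_b = 0.2381 (C=13, D=8), p = 0.561905, fail to reject H0.


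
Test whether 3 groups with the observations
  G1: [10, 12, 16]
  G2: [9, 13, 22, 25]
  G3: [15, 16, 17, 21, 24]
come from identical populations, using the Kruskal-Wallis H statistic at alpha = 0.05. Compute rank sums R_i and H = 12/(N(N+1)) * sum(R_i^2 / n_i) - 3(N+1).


Step 1: Combine all N = 12 observations and assign midranks.
sorted (value, group, rank): (9,G2,1), (10,G1,2), (12,G1,3), (13,G2,4), (15,G3,5), (16,G1,6.5), (16,G3,6.5), (17,G3,8), (21,G3,9), (22,G2,10), (24,G3,11), (25,G2,12)
Step 2: Sum ranks within each group.
R_1 = 11.5 (n_1 = 3)
R_2 = 27 (n_2 = 4)
R_3 = 39.5 (n_3 = 5)
Step 3: H = 12/(N(N+1)) * sum(R_i^2/n_i) - 3(N+1)
     = 12/(12*13) * (11.5^2/3 + 27^2/4 + 39.5^2/5) - 3*13
     = 0.076923 * 538.383 - 39
     = 2.414103.
Step 4: Ties present; correction factor C = 1 - 6/(12^3 - 12) = 0.996503. Corrected H = 2.414103 / 0.996503 = 2.422573.
Step 5: Under H0, H ~ chi^2(2); p-value = 0.297814.
Step 6: alpha = 0.05. fail to reject H0.

H = 2.4226, df = 2, p = 0.297814, fail to reject H0.


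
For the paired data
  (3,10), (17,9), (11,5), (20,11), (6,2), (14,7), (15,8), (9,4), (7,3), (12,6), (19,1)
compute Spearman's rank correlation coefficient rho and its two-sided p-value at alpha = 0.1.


Step 1: Rank x and y separately (midranks; no ties here).
rank(x): 3->1, 17->9, 11->5, 20->11, 6->2, 14->7, 15->8, 9->4, 7->3, 12->6, 19->10
rank(y): 10->10, 9->9, 5->5, 11->11, 2->2, 7->7, 8->8, 4->4, 3->3, 6->6, 1->1
Step 2: d_i = R_x(i) - R_y(i); compute d_i^2.
  (1-10)^2=81, (9-9)^2=0, (5-5)^2=0, (11-11)^2=0, (2-2)^2=0, (7-7)^2=0, (8-8)^2=0, (4-4)^2=0, (3-3)^2=0, (6-6)^2=0, (10-1)^2=81
sum(d^2) = 162.
Step 3: rho = 1 - 6*162 / (11*(11^2 - 1)) = 1 - 972/1320 = 0.263636.
Step 4: Under H0, t = rho * sqrt((n-2)/(1-rho^2)) = 0.8199 ~ t(9).
Step 5: Two-sided p-value from the t-distribution with 9 df = 0.433441.
Step 6: alpha = 0.1. fail to reject H0.

rho = 0.2636, p = 0.433441, fail to reject H0 at alpha = 0.1.


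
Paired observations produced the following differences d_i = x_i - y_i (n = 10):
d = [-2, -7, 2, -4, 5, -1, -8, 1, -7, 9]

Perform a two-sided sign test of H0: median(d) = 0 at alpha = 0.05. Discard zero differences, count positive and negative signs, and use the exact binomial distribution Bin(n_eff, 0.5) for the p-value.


Step 1: Discard zero differences. Original n = 10; n_eff = number of nonzero differences = 10.
Nonzero differences (with sign): -2, -7, +2, -4, +5, -1, -8, +1, -7, +9
Step 2: Count signs: positive = 4, negative = 6.
Step 3: Under H0: P(positive) = 0.5, so the number of positives S ~ Bin(10, 0.5).
Step 4: Two-sided exact p-value = sum of Bin(10,0.5) probabilities at or below the observed probability = 0.753906.
Step 5: alpha = 0.05. fail to reject H0.

n_eff = 10, pos = 4, neg = 6, p = 0.753906, fail to reject H0.


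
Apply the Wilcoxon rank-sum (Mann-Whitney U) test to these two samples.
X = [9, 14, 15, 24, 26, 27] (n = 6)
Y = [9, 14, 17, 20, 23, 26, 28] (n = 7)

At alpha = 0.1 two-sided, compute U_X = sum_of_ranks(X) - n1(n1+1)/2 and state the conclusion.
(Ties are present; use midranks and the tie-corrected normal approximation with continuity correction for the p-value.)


Step 1: Combine and sort all 13 observations; assign midranks.
sorted (value, group): (9,X), (9,Y), (14,X), (14,Y), (15,X), (17,Y), (20,Y), (23,Y), (24,X), (26,X), (26,Y), (27,X), (28,Y)
ranks: 9->1.5, 9->1.5, 14->3.5, 14->3.5, 15->5, 17->6, 20->7, 23->8, 24->9, 26->10.5, 26->10.5, 27->12, 28->13
Step 2: Rank sum for X: R1 = 1.5 + 3.5 + 5 + 9 + 10.5 + 12 = 41.5.
Step 3: U_X = R1 - n1(n1+1)/2 = 41.5 - 6*7/2 = 41.5 - 21 = 20.5.
       U_Y = n1*n2 - U_X = 42 - 20.5 = 21.5.
Step 4: Ties are present, so use the tie-corrected normal approximation (with continuity correction) for the p-value.
Step 5: p-value = 1.000000; compare to alpha = 0.1. fail to reject H0.

U_X = 20.5, p = 1.000000, fail to reject H0 at alpha = 0.1.


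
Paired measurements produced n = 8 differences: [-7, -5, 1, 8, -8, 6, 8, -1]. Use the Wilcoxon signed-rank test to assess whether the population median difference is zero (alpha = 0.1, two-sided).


Step 1: Drop any zero differences (none here) and take |d_i|.
|d| = [7, 5, 1, 8, 8, 6, 8, 1]
Step 2: Midrank |d_i| (ties get averaged ranks).
ranks: |7|->5, |5|->3, |1|->1.5, |8|->7, |8|->7, |6|->4, |8|->7, |1|->1.5
Step 3: Attach original signs; sum ranks with positive sign and with negative sign.
W+ = 1.5 + 7 + 4 + 7 = 19.5
W- = 5 + 3 + 7 + 1.5 = 16.5
(Check: W+ + W- = 36 should equal n(n+1)/2 = 36.)
Step 4: Test statistic W = min(W+, W-) = 16.5.
Step 5: Ties in |d|, so use the tie-corrected normal approximation.
        E[W] = n(n+1)/4 = 8*9/4 = 18.
        Tie groups: |d|=1 (t=2), |d|=8 (t=3); sum(t^3 - t) = 30.
        Var[W] = n(n+1)(2n+1)/24 - sum(t^3-t)/48 = 1224/24 - 30/48 = 50.375.
        z = (W - E[W]) / sqrt(Var[W]) = (16.5 - 18) / 7.0975 = -0.2113.
        Two-sided p = 2*Phi(z) = 0.832621.
Step 6: alpha = 0.1. fail to reject H0.

W+ = 19.5, W- = 16.5, W = min = 16.5, p = 0.832621, fail to reject H0.


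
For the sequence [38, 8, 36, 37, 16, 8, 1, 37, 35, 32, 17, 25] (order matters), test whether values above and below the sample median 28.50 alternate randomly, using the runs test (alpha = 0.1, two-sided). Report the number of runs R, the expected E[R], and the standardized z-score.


Step 1: Compute median = 28.50; label A = above, B = below.
Labels in order: ABAABBBAAABB  (n_A = 6, n_B = 6)
Step 2: Count runs R = 6.
Step 3: Under H0 (random ordering), E[R] = 2*n_A*n_B/(n_A+n_B) + 1 = 2*6*6/12 + 1 = 7.0000.
        Var[R] = 2*n_A*n_B*(2*n_A*n_B - n_A - n_B) / ((n_A+n_B)^2 * (n_A+n_B-1)) = 4320/1584 = 2.7273.
        SD[R] = 1.6514.
Step 4: Continuity-corrected z = (R + 0.5 - E[R]) / SD[R] = (6 + 0.5 - 7.0000) / 1.6514 = -0.3028.
Step 5: Two-sided p-value via normal approximation = 2*(1 - Phi(|z|)) = 0.762069.
Step 6: alpha = 0.1. fail to reject H0.

R = 6, z = -0.3028, p = 0.762069, fail to reject H0.


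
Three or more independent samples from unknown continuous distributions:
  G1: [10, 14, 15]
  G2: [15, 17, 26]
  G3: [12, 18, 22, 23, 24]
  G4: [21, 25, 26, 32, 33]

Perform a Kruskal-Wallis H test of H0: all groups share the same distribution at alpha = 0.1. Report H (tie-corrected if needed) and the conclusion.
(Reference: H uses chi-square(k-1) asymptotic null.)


Step 1: Combine all N = 16 observations and assign midranks.
sorted (value, group, rank): (10,G1,1), (12,G3,2), (14,G1,3), (15,G1,4.5), (15,G2,4.5), (17,G2,6), (18,G3,7), (21,G4,8), (22,G3,9), (23,G3,10), (24,G3,11), (25,G4,12), (26,G2,13.5), (26,G4,13.5), (32,G4,15), (33,G4,16)
Step 2: Sum ranks within each group.
R_1 = 8.5 (n_1 = 3)
R_2 = 24 (n_2 = 3)
R_3 = 39 (n_3 = 5)
R_4 = 64.5 (n_4 = 5)
Step 3: H = 12/(N(N+1)) * sum(R_i^2/n_i) - 3(N+1)
     = 12/(16*17) * (8.5^2/3 + 24^2/3 + 39^2/5 + 64.5^2/5) - 3*17
     = 0.044118 * 1352.33 - 51
     = 8.661765.
Step 4: Ties present; correction factor C = 1 - 12/(16^3 - 16) = 0.997059. Corrected H = 8.661765 / 0.997059 = 8.687316.
Step 5: Under H0, H ~ chi^2(3); p-value = 0.033750.
Step 6: alpha = 0.1. reject H0.

H = 8.6873, df = 3, p = 0.033750, reject H0.


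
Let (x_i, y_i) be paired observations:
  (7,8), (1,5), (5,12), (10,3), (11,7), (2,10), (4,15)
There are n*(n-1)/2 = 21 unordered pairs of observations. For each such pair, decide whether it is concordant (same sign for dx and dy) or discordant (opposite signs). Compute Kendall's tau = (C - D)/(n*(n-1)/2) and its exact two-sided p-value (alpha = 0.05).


Step 1: Enumerate the 21 unordered pairs (i,j) with i<j and classify each by sign(x_j-x_i) * sign(y_j-y_i).
  (1,2):dx=-6,dy=-3->C; (1,3):dx=-2,dy=+4->D; (1,4):dx=+3,dy=-5->D; (1,5):dx=+4,dy=-1->D
  (1,6):dx=-5,dy=+2->D; (1,7):dx=-3,dy=+7->D; (2,3):dx=+4,dy=+7->C; (2,4):dx=+9,dy=-2->D
  (2,5):dx=+10,dy=+2->C; (2,6):dx=+1,dy=+5->C; (2,7):dx=+3,dy=+10->C; (3,4):dx=+5,dy=-9->D
  (3,5):dx=+6,dy=-5->D; (3,6):dx=-3,dy=-2->C; (3,7):dx=-1,dy=+3->D; (4,5):dx=+1,dy=+4->C
  (4,6):dx=-8,dy=+7->D; (4,7):dx=-6,dy=+12->D; (5,6):dx=-9,dy=+3->D; (5,7):dx=-7,dy=+8->D
  (6,7):dx=+2,dy=+5->C
Step 2: C = 8, D = 13, total pairs = 21.
Step 3: tau = (C - D)/(n(n-1)/2) = (8 - 13)/21 = -0.238095.
Step 4: Exact two-sided p-value (enumerate n! = 5040 permutations of y under H0): p = 0.561905.
Step 5: alpha = 0.05. fail to reject H0.

tau_b = -0.2381 (C=8, D=13), p = 0.561905, fail to reject H0.


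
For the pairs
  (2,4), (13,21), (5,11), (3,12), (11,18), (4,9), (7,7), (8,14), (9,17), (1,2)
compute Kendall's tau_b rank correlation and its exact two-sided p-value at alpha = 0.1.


Step 1: Enumerate the 45 unordered pairs (i,j) with i<j and classify each by sign(x_j-x_i) * sign(y_j-y_i).
  (1,2):dx=+11,dy=+17->C; (1,3):dx=+3,dy=+7->C; (1,4):dx=+1,dy=+8->C; (1,5):dx=+9,dy=+14->C
  (1,6):dx=+2,dy=+5->C; (1,7):dx=+5,dy=+3->C; (1,8):dx=+6,dy=+10->C; (1,9):dx=+7,dy=+13->C
  (1,10):dx=-1,dy=-2->C; (2,3):dx=-8,dy=-10->C; (2,4):dx=-10,dy=-9->C; (2,5):dx=-2,dy=-3->C
  (2,6):dx=-9,dy=-12->C; (2,7):dx=-6,dy=-14->C; (2,8):dx=-5,dy=-7->C; (2,9):dx=-4,dy=-4->C
  (2,10):dx=-12,dy=-19->C; (3,4):dx=-2,dy=+1->D; (3,5):dx=+6,dy=+7->C; (3,6):dx=-1,dy=-2->C
  (3,7):dx=+2,dy=-4->D; (3,8):dx=+3,dy=+3->C; (3,9):dx=+4,dy=+6->C; (3,10):dx=-4,dy=-9->C
  (4,5):dx=+8,dy=+6->C; (4,6):dx=+1,dy=-3->D; (4,7):dx=+4,dy=-5->D; (4,8):dx=+5,dy=+2->C
  (4,9):dx=+6,dy=+5->C; (4,10):dx=-2,dy=-10->C; (5,6):dx=-7,dy=-9->C; (5,7):dx=-4,dy=-11->C
  (5,8):dx=-3,dy=-4->C; (5,9):dx=-2,dy=-1->C; (5,10):dx=-10,dy=-16->C; (6,7):dx=+3,dy=-2->D
  (6,8):dx=+4,dy=+5->C; (6,9):dx=+5,dy=+8->C; (6,10):dx=-3,dy=-7->C; (7,8):dx=+1,dy=+7->C
  (7,9):dx=+2,dy=+10->C; (7,10):dx=-6,dy=-5->C; (8,9):dx=+1,dy=+3->C; (8,10):dx=-7,dy=-12->C
  (9,10):dx=-8,dy=-15->C
Step 2: C = 40, D = 5, total pairs = 45.
Step 3: tau = (C - D)/(n(n-1)/2) = (40 - 5)/45 = 0.777778.
Step 4: Exact two-sided p-value (enumerate n! = 3628800 permutations of y under H0): p = 0.000946.
Step 5: alpha = 0.1. reject H0.

tau_b = 0.7778 (C=40, D=5), p = 0.000946, reject H0.


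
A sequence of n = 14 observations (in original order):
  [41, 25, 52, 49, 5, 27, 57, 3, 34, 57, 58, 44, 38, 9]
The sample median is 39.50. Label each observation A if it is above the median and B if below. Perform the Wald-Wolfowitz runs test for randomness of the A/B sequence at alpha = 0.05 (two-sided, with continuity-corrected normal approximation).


Step 1: Compute median = 39.50; label A = above, B = below.
Labels in order: ABAABBABBAAABB  (n_A = 7, n_B = 7)
Step 2: Count runs R = 8.
Step 3: Under H0 (random ordering), E[R] = 2*n_A*n_B/(n_A+n_B) + 1 = 2*7*7/14 + 1 = 8.0000.
        Var[R] = 2*n_A*n_B*(2*n_A*n_B - n_A - n_B) / ((n_A+n_B)^2 * (n_A+n_B-1)) = 8232/2548 = 3.2308.
        SD[R] = 1.7974.
Step 4: R = E[R], so z = 0 with no continuity correction.
Step 5: Two-sided p-value via normal approximation = 2*(1 - Phi(|z|)) = 1.000000.
Step 6: alpha = 0.05. fail to reject H0.

R = 8, z = 0.0000, p = 1.000000, fail to reject H0.


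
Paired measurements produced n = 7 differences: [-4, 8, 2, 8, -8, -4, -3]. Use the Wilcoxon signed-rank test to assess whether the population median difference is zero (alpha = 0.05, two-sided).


Step 1: Drop any zero differences (none here) and take |d_i|.
|d| = [4, 8, 2, 8, 8, 4, 3]
Step 2: Midrank |d_i| (ties get averaged ranks).
ranks: |4|->3.5, |8|->6, |2|->1, |8|->6, |8|->6, |4|->3.5, |3|->2
Step 3: Attach original signs; sum ranks with positive sign and with negative sign.
W+ = 6 + 1 + 6 = 13
W- = 3.5 + 6 + 3.5 + 2 = 15
(Check: W+ + W- = 28 should equal n(n+1)/2 = 28.)
Step 4: Test statistic W = min(W+, W-) = 13.
Step 5: Ties in |d|, so use the tie-corrected normal approximation.
        E[W] = n(n+1)/4 = 7*8/4 = 14.
        Tie groups: |d|=4 (t=2), |d|=8 (t=3); sum(t^3 - t) = 30.
        Var[W] = n(n+1)(2n+1)/24 - sum(t^3-t)/48 = 840/24 - 30/48 = 34.375.
        z = (W - E[W]) / sqrt(Var[W]) = (13 - 14) / 5.8630 = -0.1706.
        Two-sided p = 2*Phi(z) = 0.864569.
Step 6: alpha = 0.05. fail to reject H0.

W+ = 13, W- = 15, W = min = 13, p = 0.864569, fail to reject H0.


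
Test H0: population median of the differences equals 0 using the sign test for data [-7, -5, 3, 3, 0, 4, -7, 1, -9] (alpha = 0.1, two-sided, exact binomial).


Step 1: Discard zero differences. Original n = 9; n_eff = number of nonzero differences = 8.
Nonzero differences (with sign): -7, -5, +3, +3, +4, -7, +1, -9
Step 2: Count signs: positive = 4, negative = 4.
Step 3: Under H0: P(positive) = 0.5, so the number of positives S ~ Bin(8, 0.5).
Step 4: Two-sided exact p-value = sum of Bin(8,0.5) probabilities at or below the observed probability = 1.000000.
Step 5: alpha = 0.1. fail to reject H0.

n_eff = 8, pos = 4, neg = 4, p = 1.000000, fail to reject H0.


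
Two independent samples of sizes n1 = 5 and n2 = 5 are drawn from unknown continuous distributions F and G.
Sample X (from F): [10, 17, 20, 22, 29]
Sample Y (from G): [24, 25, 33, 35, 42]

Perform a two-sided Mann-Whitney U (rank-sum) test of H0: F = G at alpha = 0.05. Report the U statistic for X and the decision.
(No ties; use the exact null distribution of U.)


Step 1: Combine and sort all 10 observations; assign midranks.
sorted (value, group): (10,X), (17,X), (20,X), (22,X), (24,Y), (25,Y), (29,X), (33,Y), (35,Y), (42,Y)
ranks: 10->1, 17->2, 20->3, 22->4, 24->5, 25->6, 29->7, 33->8, 35->9, 42->10
Step 2: Rank sum for X: R1 = 1 + 2 + 3 + 4 + 7 = 17.
Step 3: U_X = R1 - n1(n1+1)/2 = 17 - 5*6/2 = 17 - 15 = 2.
       U_Y = n1*n2 - U_X = 25 - 2 = 23.
Step 4: No ties, so the exact null distribution of U (based on enumerating the C(10,5) = 252 equally likely rank assignments) gives the two-sided p-value.
Step 5: p-value = 0.031746; compare to alpha = 0.05. reject H0.

U_X = 2, p = 0.031746, reject H0 at alpha = 0.05.


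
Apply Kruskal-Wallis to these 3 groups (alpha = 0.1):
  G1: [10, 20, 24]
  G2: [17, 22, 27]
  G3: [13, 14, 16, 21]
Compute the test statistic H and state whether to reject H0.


Step 1: Combine all N = 10 observations and assign midranks.
sorted (value, group, rank): (10,G1,1), (13,G3,2), (14,G3,3), (16,G3,4), (17,G2,5), (20,G1,6), (21,G3,7), (22,G2,8), (24,G1,9), (27,G2,10)
Step 2: Sum ranks within each group.
R_1 = 16 (n_1 = 3)
R_2 = 23 (n_2 = 3)
R_3 = 16 (n_3 = 4)
Step 3: H = 12/(N(N+1)) * sum(R_i^2/n_i) - 3(N+1)
     = 12/(10*11) * (16^2/3 + 23^2/3 + 16^2/4) - 3*11
     = 0.109091 * 325.667 - 33
     = 2.527273.
Step 4: No ties, so H is used without correction.
Step 5: Under H0, H ~ chi^2(2); p-value = 0.282624.
Step 6: alpha = 0.1. fail to reject H0.

H = 2.5273, df = 2, p = 0.282624, fail to reject H0.


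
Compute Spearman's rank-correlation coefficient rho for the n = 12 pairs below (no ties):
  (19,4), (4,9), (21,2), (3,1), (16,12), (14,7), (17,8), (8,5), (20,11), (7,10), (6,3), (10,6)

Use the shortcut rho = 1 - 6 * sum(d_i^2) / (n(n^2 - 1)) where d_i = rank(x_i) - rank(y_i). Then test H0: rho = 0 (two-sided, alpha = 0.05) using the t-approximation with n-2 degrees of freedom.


Step 1: Rank x and y separately (midranks; no ties here).
rank(x): 19->10, 4->2, 21->12, 3->1, 16->8, 14->7, 17->9, 8->5, 20->11, 7->4, 6->3, 10->6
rank(y): 4->4, 9->9, 2->2, 1->1, 12->12, 7->7, 8->8, 5->5, 11->11, 10->10, 3->3, 6->6
Step 2: d_i = R_x(i) - R_y(i); compute d_i^2.
  (10-4)^2=36, (2-9)^2=49, (12-2)^2=100, (1-1)^2=0, (8-12)^2=16, (7-7)^2=0, (9-8)^2=1, (5-5)^2=0, (11-11)^2=0, (4-10)^2=36, (3-3)^2=0, (6-6)^2=0
sum(d^2) = 238.
Step 3: rho = 1 - 6*238 / (12*(12^2 - 1)) = 1 - 1428/1716 = 0.167832.
Step 4: Under H0, t = rho * sqrt((n-2)/(1-rho^2)) = 0.5384 ~ t(10).
Step 5: Two-sided p-value from the t-distribution with 10 df = 0.602099.
Step 6: alpha = 0.05. fail to reject H0.

rho = 0.1678, p = 0.602099, fail to reject H0 at alpha = 0.05.
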